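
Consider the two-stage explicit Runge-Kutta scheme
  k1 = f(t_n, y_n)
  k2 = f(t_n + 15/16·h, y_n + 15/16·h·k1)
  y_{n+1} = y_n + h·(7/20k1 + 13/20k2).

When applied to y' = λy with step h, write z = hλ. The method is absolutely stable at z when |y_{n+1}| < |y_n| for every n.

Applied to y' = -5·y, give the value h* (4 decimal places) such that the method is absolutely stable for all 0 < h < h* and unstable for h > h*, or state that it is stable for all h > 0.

With y'=λy (z=hλ):
  k1=λy_n ⇒ h·k1=z·y_n;  k2=λ(1+15/16z)y_n ⇒ h·k2=z(1+15/16z)y_n
  y_{n+1}/y_n = 1 + 7/20z + 13/20z(1+15/16z) = 1 + z + 39/64z²
  R(z) = 1 + z + 39/64z².

Need |R(x)|<1, x<0.
x=-0.9: |R|=0.5936
R=1: x+39/64x²=0 ⇒ x=−64/39=-1.6410; min R=1−1/(4·39/64)=0.5897>−1
Confirm numerically:
  x=-1.599: |R|=0.95905 <1
  x=-1.336: |R|=0.75167 <1
  x=-0.806: |R|=0.58987 <1
  x=-0.660: |R|=0.60544 <1
  x=-2.159: |R|=1.68147 >1
  x=-1.730: |R|=1.09380 >1
So |R|<1 on (-1.6410, 0).

(-1.6410,0); λ=-5 ⇒ h* = (64/39)/5 = 0.3282.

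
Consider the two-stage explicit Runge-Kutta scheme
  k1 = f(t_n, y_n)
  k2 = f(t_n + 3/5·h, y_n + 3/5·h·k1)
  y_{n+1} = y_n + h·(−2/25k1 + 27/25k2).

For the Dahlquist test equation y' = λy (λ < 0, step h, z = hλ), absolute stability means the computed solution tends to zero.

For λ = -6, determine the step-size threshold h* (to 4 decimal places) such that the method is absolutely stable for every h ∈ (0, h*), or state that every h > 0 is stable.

Test eqn y'=λy, z=hλ:
  k1=λy_n ⇒ h·k1=z·y_n;  k2=λ(1+3/5z)y_n ⇒ h·k2=z(1+3/5z)y_n
  y_{n+1}/y_n = 1 − 2/25z + 27/25z(1+3/5z) = 1 + z + 81/125z²
  ⇒ R(z) = 1 + z + 81/125z².

Find x<0 with |R(x)|<1.
x=-1.59: |R|=1.0482
R=1: x+81/125x²=0 ⇒ x=−125/81=-1.5432; min R=1−1/(4·81/125)=0.6142>−1
Confirm numerically:
  x=-1.487: |R|=0.94584 <1
  x=-1.454: |R|=0.91595 <1
  x=-0.874: |R|=0.62099 <1
  x=-1.993: |R|=1.58089 >1
  x=-1.712: |R|=1.18725 >1
  x=-1.679: |R|=1.14774 >1
So |R|<1 on (-1.5432, 0).

(-1.5432,0); λ=-6 ⇒ h* = (125/81)/6 = 0.2572.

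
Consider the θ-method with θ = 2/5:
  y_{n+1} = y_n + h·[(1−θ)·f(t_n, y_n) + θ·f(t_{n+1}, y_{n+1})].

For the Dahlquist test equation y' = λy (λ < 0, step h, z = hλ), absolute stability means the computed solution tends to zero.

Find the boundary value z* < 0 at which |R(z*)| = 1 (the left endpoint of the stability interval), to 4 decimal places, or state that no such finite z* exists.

left endpoint -10.0000.

Set f=λy, z=hλ:
  y_{n+1} = y_n + z·[3/5·y_n + 2/5·y_{n+1}] ⇒ (1 − 2/5z)y_{n+1} = (1 + 3/5z)y_n
  Hence R(z) = (1 + 3/5z)/(1 − 2/5z).

Boundary: |R(x)|=1, x<0.
x=-1.74: |R|=0.0259
R=−1: 1+3/5x = −1+2/5x ⇒ -1/5x=2 ⇒ x=2/(-1/5)=-10.0000
Confirm numerically:
  x=-9.880: |R|=0.99515 <1
  x=-7.832: |R|=0.89508 <1
  x=-5.390: |R|=0.70786 <1
  x=-10.436: |R|=1.01685 >1
  x=-10.342: |R|=1.01332 >1
So |R|<1 on (-10.0000, 0).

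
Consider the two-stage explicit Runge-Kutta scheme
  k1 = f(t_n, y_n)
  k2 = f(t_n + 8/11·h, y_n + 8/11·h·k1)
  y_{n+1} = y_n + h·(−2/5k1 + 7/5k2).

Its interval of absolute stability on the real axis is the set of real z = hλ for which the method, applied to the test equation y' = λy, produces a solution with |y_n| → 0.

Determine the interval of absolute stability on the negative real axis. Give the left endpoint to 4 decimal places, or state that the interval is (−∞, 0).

On y'=λy, z=hλ:
  k1=λy_n ⇒ h·k1=z·y_n;  k2=λ(1+8/11z)y_n ⇒ h·k2=z(1+8/11z)y_n
  y_{n+1}/y_n = 1 − 2/5z + 7/5z(1+8/11z) = 1 + z + 56/55z²
  so R(z) = 1 + z + 56/55z².

Need |R(x)|<1, x<0.
x=-1.23: |R|=1.3104
R=1: x+56/55x²=0 ⇒ x=−55/56=-0.9821; min R=1−1/(4·56/55)=0.7545>−1
Confirm numerically:
  x=-0.937: |R|=0.95693 <1
  x=-0.711: |R|=0.80371 <1
  x=-0.665: |R|=0.78527 <1
  x=-1.246: |R|=1.33474 >1
  x=-1.198: |R|=1.26330 >1
Interval (-0.9821, 0).

(-0.9821, 0).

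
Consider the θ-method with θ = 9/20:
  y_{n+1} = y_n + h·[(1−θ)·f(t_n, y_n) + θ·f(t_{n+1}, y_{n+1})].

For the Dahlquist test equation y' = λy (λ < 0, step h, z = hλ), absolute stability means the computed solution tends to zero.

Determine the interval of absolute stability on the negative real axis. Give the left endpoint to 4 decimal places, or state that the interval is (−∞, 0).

(-20.0000, 0).

On y'=λy, z=hλ:
  y_{n+1} = y_n + z·[11/20·y_n + 9/20·y_{n+1}] ⇒ (1 − 9/20z)y_{n+1} = (1 + 11/20z)y_n
  ⇒ R(z) = (1 + 11/20z)/(1 − 9/20z).

Solve |R(x)|<1 on ℝ⁻.
x=-1.77: |R|=0.0148
R=−1: 1+11/20x = −1+9/20x ⇒ -1/10x=2 ⇒ x=2/(-1/10)=-20.0000
Confirm numerically:
  x=-15.927: |R|=0.95013 <1
  x=-14.140: |R|=0.92041 <1
  x=-8.608: |R|=0.76625 <1
  x=-20.581: |R|=1.00566 >1
  x=-20.481: |R|=1.00471 >1
  x=-20.257: |R|=1.00254 >1
Interval (-20.0000, 0).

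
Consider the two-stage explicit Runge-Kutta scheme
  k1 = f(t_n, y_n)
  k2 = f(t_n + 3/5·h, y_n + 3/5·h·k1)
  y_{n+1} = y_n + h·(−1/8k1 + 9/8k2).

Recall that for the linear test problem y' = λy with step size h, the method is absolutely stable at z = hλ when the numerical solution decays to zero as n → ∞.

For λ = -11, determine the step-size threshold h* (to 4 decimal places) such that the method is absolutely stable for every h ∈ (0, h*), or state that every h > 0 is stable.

(-1.4815,0); λ=-11 ⇒ h* = (40/27)/11 = 0.1347.

On y'=λy, z=hλ:
  k1=λy_n ⇒ h·k1=z·y_n;  k2=λ(1+3/5z)y_n ⇒ h·k2=z(1+3/5z)y_n
  y_{n+1}/y_n = 1 − 1/8z + 9/8z(1+3/5z) = 1 + z + 27/40z²
  ⇒ R(z) = 1 + z + 27/40z².

Boundary: |R(x)|=1, x<0.
x=-0.77: |R|=0.6302
R=1: x+27/40x²=0 ⇒ x=−40/27=-1.4815; min R=1−1/(4·27/40)=0.6296>−1
Confirm numerically:
  x=-1.215: |R|=0.78145 <1
  x=-1.022: |R|=0.68303 <1
  x=-0.918: |R|=0.65084 <1
  x=-0.598: |R|=0.64338 <1
  x=-2.077: |R|=1.83490 >1
  x=-1.888: |R|=1.51807 >1
Interval (-1.4815, 0).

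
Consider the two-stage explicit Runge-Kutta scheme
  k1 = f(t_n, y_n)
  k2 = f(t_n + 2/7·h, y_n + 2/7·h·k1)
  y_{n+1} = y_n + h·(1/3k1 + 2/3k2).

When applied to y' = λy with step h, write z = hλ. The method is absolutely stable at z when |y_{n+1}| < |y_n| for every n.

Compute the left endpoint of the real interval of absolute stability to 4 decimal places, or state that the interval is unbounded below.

Test eqn y'=λy, z=hλ:
  k1=λy_n ⇒ h·k1=z·y_n;  k2=λ(1+2/7z)y_n ⇒ h·k2=z(1+2/7z)y_n
  y_{n+1}/y_n = 1 + 1/3z + 2/3z(1+2/7z) = 1 + z + 4/21z²
  so R(z) = 1 + z + 4/21z².

Need |R(x)|<1, x<0.
x=-1.53: |R|=0.0841
R=1: x+4/21x²=0 ⇒ x=−21/4=-5.2500; min R=1−1/(4·4/21)=-0.3125>−1
Confirm numerically:
  x=-3.219: |R|=0.24529 <1
  x=-3.109: |R|=0.26788 <1
  x=-2.492: |R|=0.30913 <1
  x=-5.575: |R|=1.34512 >1
  x=-5.436: |R|=1.19259 >1
  x=-5.386: |R|=1.13952 >1
So |R|<1 on (-5.2500, 0).

left endpoint -5.2500.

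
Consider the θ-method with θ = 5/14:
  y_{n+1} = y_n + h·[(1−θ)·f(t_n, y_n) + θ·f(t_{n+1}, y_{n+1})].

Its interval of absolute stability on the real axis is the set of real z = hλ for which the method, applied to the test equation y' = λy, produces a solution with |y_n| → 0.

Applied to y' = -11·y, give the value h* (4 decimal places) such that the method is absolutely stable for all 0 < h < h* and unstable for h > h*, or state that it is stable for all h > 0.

Set f=λy, z=hλ:
  y_{n+1} = y_n + z·[9/14·y_n + 5/14·y_{n+1}] ⇒ (1 − 5/14z)y_{n+1} = (1 + 9/14z)y_n
  so R(z) = (1 + 9/14z)/(1 − 5/14z).

Boundary: |R(x)|=1, x<0.
x=-0.48: |R|=0.5902
R=−1: 1+9/14x = −1+5/14x ⇒ -2/7x=2 ⇒ x=2/(-2/7)=-7.0000
Confirm numerically:
  x=-6.263: |R|=0.93494 <1
  x=-6.121: |R|=0.92117 <1
  x=-3.888: |R|=0.62775 <1
  x=-3.738: |R|=0.60086 <1
  x=-7.462: |R|=1.03602 >1
  x=-7.261: |R|=1.02075 >1
Interval (-7.0000, 0).

(-7.0000,0); λ=-11 ⇒ h* = (7)/11 = 0.6364.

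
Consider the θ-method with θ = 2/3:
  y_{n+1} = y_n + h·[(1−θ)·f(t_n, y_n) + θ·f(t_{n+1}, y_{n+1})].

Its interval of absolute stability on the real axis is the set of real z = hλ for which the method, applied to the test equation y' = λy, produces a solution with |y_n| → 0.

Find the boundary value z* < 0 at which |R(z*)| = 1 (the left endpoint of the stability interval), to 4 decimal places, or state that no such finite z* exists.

With y'=λy (z=hλ):
  y_{n+1} = y_n + z·[1/3·y_n + 2/3·y_{n+1}] ⇒ (1 − 2/3z)y_{n+1} = (1 + 1/3z)y_n
  ⇒ R(z) = (1 + 1/3z)/(1 − 2/3z).

Find x<0 with |R(x)|<1.
x=-0.74: |R|=0.5045
x=-2: |R|=0.1429
x=-10: |R|=0.3043
x=-100: |R|=0.4778
θ=2/3≥1/2 ⇒ |1+1/3x|<|1−2/3x| ∀x<0 ⇒ interval (−∞,0).

interval (−∞, 0).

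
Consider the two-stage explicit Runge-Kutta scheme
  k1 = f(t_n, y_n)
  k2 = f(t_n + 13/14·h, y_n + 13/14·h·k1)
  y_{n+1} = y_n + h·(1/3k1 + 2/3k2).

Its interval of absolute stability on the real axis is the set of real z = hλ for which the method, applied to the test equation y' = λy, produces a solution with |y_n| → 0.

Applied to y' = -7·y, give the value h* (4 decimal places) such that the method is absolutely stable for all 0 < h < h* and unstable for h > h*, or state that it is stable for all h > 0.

Test eqn y'=λy, z=hλ:
  k1=λy_n ⇒ h·k1=z·y_n;  k2=λ(1+13/14z)y_n ⇒ h·k2=z(1+13/14z)y_n
  y_{n+1}/y_n = 1 + 1/3z + 2/3z(1+13/14z) = 1 + z + 13/21z²
  R(z) = 1 + z + 13/21z².

Find x<0 with |R(x)|<1.
x=-1.54: |R|=0.9281
R=1: x+13/21x²=0 ⇒ x=−21/13=-1.6154; min R=1−1/(4·13/21)=0.5962>−1
Confirm numerically:
  x=-1.348: |R|=0.77687 <1
  x=-0.880: |R|=0.59939 <1
  x=-0.664: |R|=0.60894 <1
  x=-2.084: |R|=1.60456 >1
  x=-2.058: |R|=1.56389 >1
  x=-1.853: |R|=1.27257 >1
So |R|<1 on (-1.6154, 0).

(-1.6154,0); λ=-7 ⇒ h* = (21/13)/7 = 0.2308.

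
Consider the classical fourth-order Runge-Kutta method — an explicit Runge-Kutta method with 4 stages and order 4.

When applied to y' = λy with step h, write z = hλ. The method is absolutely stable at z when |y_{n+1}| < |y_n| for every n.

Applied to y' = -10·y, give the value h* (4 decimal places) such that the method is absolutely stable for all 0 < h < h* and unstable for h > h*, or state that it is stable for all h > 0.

With y'=λy (z=hλ):
  order 4, 4-stage ⇒ R(z)=1+z+z^2/2+z^3/6+z^4/24
  (e.g. R(-1.36)=0.28810, |R|=0.28810)

Solve |R(x)|<1 on ℝ⁻.
x=-1.36: |R|=0.2881
|R(-1.05)|=0.3590 |R(-1.04)|=0.3621 |R(-0.73)|=0.4834
Bisect:
  x_lo=-3.4549 |R|=2.5766  x_hi=-0.3868 |R|=0.6793
  mid=-1.92084 |R|=0.31000 →hi
  mid=-2.68786 |R|=0.86277 →hi
  mid=-3.07137 |R|=1.52423 →lo
  mid=-2.87962 |R|=1.15178 →lo
  mid=-2.78374 |R|=0.99766 →hi
  mid=-2.83168 |R|=1.07222 →lo
  mid=-2.80771 |R|=1.03432 →lo
  mid=-2.79572 |R|=1.01584 →lo
  ...
  [-2.78542,-2.78524] ⇒ x*=-2.7853
Stable set (-2.7853, 0).

(-2.7853,0); λ=-10 ⇒ h* = 0.2785.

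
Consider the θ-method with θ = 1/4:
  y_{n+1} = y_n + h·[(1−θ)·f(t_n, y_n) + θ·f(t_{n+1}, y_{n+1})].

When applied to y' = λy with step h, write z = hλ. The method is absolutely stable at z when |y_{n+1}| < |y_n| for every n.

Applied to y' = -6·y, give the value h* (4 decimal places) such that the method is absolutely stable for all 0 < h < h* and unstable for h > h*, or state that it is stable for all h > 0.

(-4.0000,0); λ=-6 ⇒ h* = (4)/6 = 0.6667.

Test eqn y'=λy, z=hλ:
  y_{n+1} = y_n + z·[3/4·y_n + 1/4·y_{n+1}] ⇒ (1 − 1/4z)y_{n+1} = (1 + 3/4z)y_n
  ⇒ R(z) = (1 + 3/4z)/(1 − 1/4z).

Need |R(x)|<1, x<0.
x=-1.79: |R|=0.2366
R=−1: 1+3/4x = −1+1/4x ⇒ -1/2x=2 ⇒ x=2/(-1/2)=-4.0000
Confirm numerically:
  x=-3.788: |R|=0.94556 <1
  x=-3.384: |R|=0.83315 <1
  x=-1.994: |R|=0.33066 <1
  x=-4.329: |R|=1.07900 >1
  x=-4.202: |R|=1.04926 >1
Interval (-4.0000, 0).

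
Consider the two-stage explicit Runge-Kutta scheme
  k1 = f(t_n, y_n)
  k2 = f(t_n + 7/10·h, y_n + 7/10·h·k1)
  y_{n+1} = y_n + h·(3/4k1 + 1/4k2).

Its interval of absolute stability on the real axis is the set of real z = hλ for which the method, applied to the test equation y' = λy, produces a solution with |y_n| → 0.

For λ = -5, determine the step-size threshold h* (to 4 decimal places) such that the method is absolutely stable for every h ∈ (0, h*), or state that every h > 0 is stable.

Set f=λy, z=hλ:
  k1=λy_n ⇒ h·k1=z·y_n;  k2=λ(1+7/10z)y_n ⇒ h·k2=z(1+7/10z)y_n
  y_{n+1}/y_n = 1 + 3/4z + 1/4z(1+7/10z) = 1 + z + 7/40z²
  ⇒ R(z) = 1 + z + 7/40z².

Find x<0 with |R(x)|<1.
x=-1.09: |R|=0.1179
R=1: x+7/40x²=0 ⇒ x=−40/7=-5.7143; min R=1−1/(4·7/40)=-0.4286>−1
Confirm numerically:
  x=-4.511: |R|=0.05010 <1
  x=-4.294: |R|=0.06727 <1
  x=-3.877: |R|=0.24655 <1
  x=-3.787: |R|=0.27726 <1
  x=-6.017: |R|=1.31875 >1
  x=-5.791: |R|=1.07774 >1
Stable set (-5.7143, 0).

(-5.7143,0); λ=-5 ⇒ h* = (40/7)/5 = 1.1429.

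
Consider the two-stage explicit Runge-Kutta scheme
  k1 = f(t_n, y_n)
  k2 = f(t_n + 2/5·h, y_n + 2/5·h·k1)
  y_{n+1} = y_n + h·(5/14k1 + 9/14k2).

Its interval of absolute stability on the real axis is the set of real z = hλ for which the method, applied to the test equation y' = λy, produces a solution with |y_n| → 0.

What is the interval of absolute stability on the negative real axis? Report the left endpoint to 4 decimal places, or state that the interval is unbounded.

With y'=λy (z=hλ):
  k1=λy_n ⇒ h·k1=z·y_n;  k2=λ(1+2/5z)y_n ⇒ h·k2=z(1+2/5z)y_n
  y_{n+1}/y_n = 1 + 5/14z + 9/14z(1+2/5z) = 1 + z + 9/35z²
  Hence R(z) = 1 + z + 9/35z².

Solve |R(x)|<1 on ℝ⁻.
x=-0.91: |R|=0.3029
R=1: x+9/35x²=0 ⇒ x=−35/9=-3.8889; min R=1−1/(4·9/35)=0.0278>−1
Confirm numerically:
  x=-3.739: |R|=0.85589 <1
  x=-3.576: |R|=0.71229 <1
  x=-1.562: |R|=0.06539 <1
  x=-4.351: |R|=1.51702 >1
  x=-4.269: |R|=1.41726 >1
  x=-4.240: |R|=1.38281 >1
Interval (-3.8889, 0).

z∈(-3.8889,0).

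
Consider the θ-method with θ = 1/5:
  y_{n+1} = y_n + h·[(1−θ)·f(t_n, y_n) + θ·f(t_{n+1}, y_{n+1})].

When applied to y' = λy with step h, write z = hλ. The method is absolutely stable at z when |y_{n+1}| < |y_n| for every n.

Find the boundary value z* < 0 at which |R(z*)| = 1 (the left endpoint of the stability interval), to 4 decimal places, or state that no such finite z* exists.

With y'=λy (z=hλ):
  y_{n+1} = y_n + z·[4/5·y_n + 1/5·y_{n+1}] ⇒ (1 − 1/5z)y_{n+1} = (1 + 4/5z)y_n
  ⇒ R(z) = (1 + 4/5z)/(1 − 1/5z).

Solve |R(x)|<1 on ℝ⁻.
x=-0.57: |R|=0.4883
R=−1: 1+4/5x = −1+1/5x ⇒ -3/5x=2 ⇒ x=2/(-3/5)=-3.3333
Confirm numerically:
  x=-2.554: |R|=0.69050 <1
  x=-2.328: |R|=0.58843 <1
  x=-2.098: |R|=0.47788 <1
  x=-1.443: |R|=0.11982 <1
  x=-3.359: |R|=1.00921 >1
  x=-3.354: |R|=1.00742 >1
Stable set (-3.3333, 0).

left endpoint -3.3333.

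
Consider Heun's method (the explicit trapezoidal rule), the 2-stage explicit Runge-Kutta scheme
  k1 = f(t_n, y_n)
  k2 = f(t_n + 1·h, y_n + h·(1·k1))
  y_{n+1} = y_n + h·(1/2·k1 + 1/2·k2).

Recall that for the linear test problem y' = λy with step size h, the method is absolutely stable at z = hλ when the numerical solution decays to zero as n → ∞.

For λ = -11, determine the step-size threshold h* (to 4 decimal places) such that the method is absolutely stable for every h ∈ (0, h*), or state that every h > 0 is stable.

(-2.0000,0); λ=-11 ⇒ h* = 0.1818.

Set f=λy, z=hλ:
  order 2, 2-stage ⇒ R(z)=1+z+z^2/2
  (e.g. R(-0.71)=0.54205, |R|=0.54205)

Boundary: |R(x)|=1, x<0.
x=-0.71: |R|=0.5421
|R(-1.5)|=0.6250 |R(-0.62)|=0.5722 |R(-0.57)|=0.5924
Bisect:
  x_lo=-2.7753 |R|=2.0759  x_hi=-0.2368 |R|=0.7912
  mid=-1.50607 |R|=0.62805 →hi
  mid=-2.14070 |R|=1.15060 →lo
  mid=-1.82338 |R|=0.83898 →hi
  mid=-1.98204 |R|=0.98220 →hi
  mid=-2.06137 |R|=1.06325 →lo
  mid=-2.02171 |R|=1.02194 →lo
  mid=-2.00187 |R|=1.00188 →lo
  mid=-1.99196 |R|=0.99199 →hi
  mid=-1.99692 |R|=0.99692 →hi
  ...
  [-2.00001,-1.99986] ⇒ x*=-2.0000
So |R|<1 on (-2.0000, 0).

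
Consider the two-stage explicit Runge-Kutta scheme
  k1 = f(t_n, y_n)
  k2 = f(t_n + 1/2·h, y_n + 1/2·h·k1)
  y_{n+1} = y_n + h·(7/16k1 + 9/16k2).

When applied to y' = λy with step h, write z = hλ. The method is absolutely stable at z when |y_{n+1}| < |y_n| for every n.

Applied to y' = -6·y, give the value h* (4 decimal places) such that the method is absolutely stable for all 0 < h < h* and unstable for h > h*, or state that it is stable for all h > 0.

(-3.5556,0); λ=-6 ⇒ h* = (32/9)/6 = 0.5926.

On y'=λy, z=hλ:
  k1=λy_n ⇒ h·k1=z·y_n;  k2=λ(1+1/2z)y_n ⇒ h·k2=z(1+1/2z)y_n
  y_{n+1}/y_n = 1 + 7/16z + 9/16z(1+1/2z) = 1 + z + 9/32z²
  Hence R(z) = 1 + z + 9/32z².

Boundary: |R(x)|=1, x<0.
x=-0.77: |R|=0.3968
R=1: x+9/32x²=0 ⇒ x=−32/9=-3.5556; min R=1−1/(4·9/32)=0.1111>−1
Confirm numerically:
  x=-3.225: |R|=0.70018 <1
  x=-2.813: |R|=0.41252 <1
  x=-1.856: |R|=0.11283 <1
  x=-3.914: |R|=1.39458 >1
  x=-3.705: |R|=1.15573 >1
So |R|<1 on (-3.5556, 0).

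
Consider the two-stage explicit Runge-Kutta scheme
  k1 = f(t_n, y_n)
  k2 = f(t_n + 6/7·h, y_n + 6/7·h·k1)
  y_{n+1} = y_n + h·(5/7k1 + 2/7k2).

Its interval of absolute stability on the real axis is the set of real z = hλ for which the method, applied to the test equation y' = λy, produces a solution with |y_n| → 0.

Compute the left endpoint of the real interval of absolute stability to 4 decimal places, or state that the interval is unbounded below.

left endpoint -4.0833.

Set f=λy, z=hλ:
  k1=λy_n ⇒ h·k1=z·y_n;  k2=λ(1+6/7z)y_n ⇒ h·k2=z(1+6/7z)y_n
  y_{n+1}/y_n = 1 + 5/7z + 2/7z(1+6/7z) = 1 + z + 12/49z²
  so R(z) = 1 + z + 12/49z².

Need |R(x)|<1, x<0.
x=-1.33: |R|=0.1032
R=1: x+12/49x²=0 ⇒ x=−49/12=-4.0833; min R=1−1/(4·12/49)=-0.0208>−1
Confirm numerically:
  x=-3.665: |R|=0.62452 <1
  x=-2.857: |R|=0.14197 <1
  x=-2.788: |R|=0.11558 <1
  x=-4.321: |R|=1.25150 >1
  x=-4.132: |R|=1.04925 >1
  x=-4.128: |R|=1.04516 >1
Stable set (-4.0833, 0).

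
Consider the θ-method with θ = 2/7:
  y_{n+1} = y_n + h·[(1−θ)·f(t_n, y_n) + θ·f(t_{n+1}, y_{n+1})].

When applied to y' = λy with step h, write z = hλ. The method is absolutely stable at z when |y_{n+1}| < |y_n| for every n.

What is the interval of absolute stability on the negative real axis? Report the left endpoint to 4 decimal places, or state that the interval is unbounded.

Set f=λy, z=hλ:
  y_{n+1} = y_n + z·[5/7·y_n + 2/7·y_{n+1}] ⇒ (1 − 2/7z)y_{n+1} = (1 + 5/7z)y_n
  so R(z) = (1 + 5/7z)/(1 − 2/7z).

Solve |R(x)|<1 on ℝ⁻.
x=-0.82: |R|=0.3356
R=−1: 1+5/7x = −1+2/7x ⇒ -3/7x=2 ⇒ x=2/(-3/7)=-4.6667
Confirm numerically:
  x=-4.168: |R|=0.90245 <1
  x=-2.719: |R|=0.53023 <1
  x=-2.172: |R|=0.34027 <1
  x=-4.995: |R|=1.05798 >1
  x=-4.898: |R|=1.04132 >1
Stable set (-4.6667, 0).

z∈(-4.6667,0).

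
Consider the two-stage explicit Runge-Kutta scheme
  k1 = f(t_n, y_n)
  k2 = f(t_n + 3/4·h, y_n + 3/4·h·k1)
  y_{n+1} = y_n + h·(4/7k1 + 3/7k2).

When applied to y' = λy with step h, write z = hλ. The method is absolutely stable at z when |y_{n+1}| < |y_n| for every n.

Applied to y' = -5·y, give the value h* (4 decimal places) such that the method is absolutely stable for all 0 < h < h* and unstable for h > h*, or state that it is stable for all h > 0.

(-3.1111,0); λ=-5 ⇒ h* = (28/9)/5 = 0.6222.

On y'=λy, z=hλ:
  k1=λy_n ⇒ h·k1=z·y_n;  k2=λ(1+3/4z)y_n ⇒ h·k2=z(1+3/4z)y_n
  y_{n+1}/y_n = 1 + 4/7z + 3/7z(1+3/4z) = 1 + z + 9/28z²
  R(z) = 1 + z + 9/28z².

Solve |R(x)|<1 on ℝ⁻.
x=-0.55: |R|=0.5472
R=1: x+9/28x²=0 ⇒ x=−28/9=-3.1111; min R=1−1/(4·9/28)=0.2222>−1
Confirm numerically:
  x=-1.952: |R|=0.27274 <1
  x=-1.814: |R|=0.24369 <1
  x=-1.293: |R|=0.24438 <1
  x=-3.488: |R|=1.42255 >1
  x=-3.358: |R|=1.26648 >1
So |R|<1 on (-3.1111, 0).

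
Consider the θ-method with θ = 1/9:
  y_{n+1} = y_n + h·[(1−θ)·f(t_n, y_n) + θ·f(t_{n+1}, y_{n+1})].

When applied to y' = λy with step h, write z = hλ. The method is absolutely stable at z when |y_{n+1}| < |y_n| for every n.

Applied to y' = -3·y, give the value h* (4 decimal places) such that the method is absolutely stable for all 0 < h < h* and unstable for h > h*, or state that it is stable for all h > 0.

(-2.5714,0); λ=-3 ⇒ h* = (18/7)/3 = 0.8571.

With y'=λy (z=hλ):
  y_{n+1} = y_n + z·[8/9·y_n + 1/9·y_{n+1}] ⇒ (1 − 1/9z)y_{n+1} = (1 + 8/9z)y_n
  Hence R(z) = (1 + 8/9z)/(1 − 1/9z).

Solve |R(x)|<1 on ℝ⁻.
x=-1.6: |R|=0.3585
R=−1: 1+8/9x = −1+1/9x ⇒ -7/9x=2 ⇒ x=2/(-7/9)=-2.5714
Confirm numerically:
  x=-1.773: |R|=0.48120 <1
  x=-1.602: |R|=0.35993 <1
  x=-1.172: |R|=0.03696 <1
  x=-3.158: |R|=1.33772 >1
  x=-2.829: |R|=1.15242 >1
Stable set (-2.5714, 0).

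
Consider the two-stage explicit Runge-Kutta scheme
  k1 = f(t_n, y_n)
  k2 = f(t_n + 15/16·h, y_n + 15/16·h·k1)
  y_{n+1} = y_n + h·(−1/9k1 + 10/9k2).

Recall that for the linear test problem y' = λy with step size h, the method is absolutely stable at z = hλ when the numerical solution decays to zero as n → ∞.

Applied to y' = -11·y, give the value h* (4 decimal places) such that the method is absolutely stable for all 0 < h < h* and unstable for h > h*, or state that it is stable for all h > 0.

With y'=λy (z=hλ):
  k1=λy_n ⇒ h·k1=z·y_n;  k2=λ(1+15/16z)y_n ⇒ h·k2=z(1+15/16z)y_n
  y_{n+1}/y_n = 1 − 1/9z + 10/9z(1+15/16z) = 1 + z + 25/24z²
  so R(z) = 1 + z + 25/24z².

Find x<0 with |R(x)|<1.
x=-1.65: |R|=2.1859
R=1: x+25/24x²=0 ⇒ x=−24/25=-0.9600; min R=1−1/(4·25/24)=0.7600>−1
Confirm numerically:
  x=-0.785: |R|=0.85690 <1
  x=-0.720: |R|=0.82000 <1
  x=-0.585: |R|=0.77148 <1
  x=-0.521: |R|=0.76175 <1
  x=-1.441: |R|=1.72200 >1
  x=-1.030: |R|=1.07510 >1
Interval (-0.9600, 0).

(-0.9600,0); λ=-11 ⇒ h* = (24/25)/11 = 0.0873.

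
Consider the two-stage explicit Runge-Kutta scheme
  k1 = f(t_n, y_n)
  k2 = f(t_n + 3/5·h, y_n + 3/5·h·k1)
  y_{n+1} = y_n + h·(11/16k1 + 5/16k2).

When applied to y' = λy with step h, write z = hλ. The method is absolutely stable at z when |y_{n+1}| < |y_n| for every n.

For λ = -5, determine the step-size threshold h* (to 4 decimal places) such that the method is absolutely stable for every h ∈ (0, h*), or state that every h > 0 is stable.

On y'=λy, z=hλ:
  k1=λy_n ⇒ h·k1=z·y_n;  k2=λ(1+3/5z)y_n ⇒ h·k2=z(1+3/5z)y_n
  y_{n+1}/y_n = 1 + 11/16z + 5/16z(1+3/5z) = 1 + z + 3/16z²
  ⇒ R(z) = 1 + z + 3/16z².

Boundary: |R(x)|=1, x<0.
x=-1.78: |R|=0.1859
R=1: x+3/16x²=0 ⇒ x=−16/3=-5.3333; min R=1−1/(4·3/16)=-0.3333>−1
Confirm numerically:
  x=-4.282: |R|=0.15591 <1
  x=-4.046: |R|=0.02340 <1
  x=-3.864: |R|=0.06453 <1
  x=-3.733: |R|=0.12013 <1
  x=-5.591: |R|=1.27012 >1
  x=-5.565: |R|=1.24173 >1
  x=-5.401: |R|=1.06853 >1
Interval (-5.3333, 0).

(-5.3333,0); λ=-5 ⇒ h* = (16/3)/5 = 1.0667.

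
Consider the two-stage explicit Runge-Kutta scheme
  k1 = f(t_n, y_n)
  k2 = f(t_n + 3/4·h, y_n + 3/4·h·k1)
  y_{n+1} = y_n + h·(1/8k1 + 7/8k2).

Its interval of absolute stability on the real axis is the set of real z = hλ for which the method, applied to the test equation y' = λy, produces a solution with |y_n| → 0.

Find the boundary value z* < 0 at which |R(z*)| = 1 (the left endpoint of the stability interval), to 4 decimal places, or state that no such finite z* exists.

left endpoint -1.5238.

On y'=λy, z=hλ:
  k1=λy_n ⇒ h·k1=z·y_n;  k2=λ(1+3/4z)y_n ⇒ h·k2=z(1+3/4z)y_n
  y_{n+1}/y_n = 1 + 1/8z + 7/8z(1+3/4z) = 1 + z + 21/32z²
  R(z) = 1 + z + 21/32z².

Solve |R(x)|<1 on ℝ⁻.
x=-1.1: |R|=0.6941
R=1: x+21/32x²=0 ⇒ x=−32/21=-1.5238; min R=1−1/(4·21/32)=0.6190>−1
Confirm numerically:
  x=-1.184: |R|=0.73597 <1
  x=-0.885: |R|=0.62899 <1
  x=-0.759: |R|=0.61905 <1
  x=-1.892: |R|=1.45715 >1
  x=-1.685: |R|=1.17824 >1
Stable set (-1.5238, 0).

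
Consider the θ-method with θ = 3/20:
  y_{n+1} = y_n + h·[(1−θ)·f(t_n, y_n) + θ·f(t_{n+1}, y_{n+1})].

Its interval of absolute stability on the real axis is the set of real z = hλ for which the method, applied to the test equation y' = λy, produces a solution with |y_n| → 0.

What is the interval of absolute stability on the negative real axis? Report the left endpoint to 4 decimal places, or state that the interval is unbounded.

With y'=λy (z=hλ):
  y_{n+1} = y_n + z·[17/20·y_n + 3/20·y_{n+1}] ⇒ (1 − 3/20z)y_{n+1} = (1 + 17/20z)y_n
  so R(z) = (1 + 17/20z)/(1 − 3/20z).

Boundary: |R(x)|=1, x<0.
x=-0.48: |R|=0.5522
R=−1: 1+17/20x = −1+3/20x ⇒ -7/10x=2 ⇒ x=2/(-7/10)=-2.8571
Confirm numerically:
  x=-2.673: |R|=0.90799 <1
  x=-1.984: |R|=0.52898 <1
  x=-1.618: |R|=0.30200 <1
  x=-1.176: |R|=0.00034 <1
  x=-3.373: |R|=1.23978 >1
  x=-3.336: |R|=1.22341 >1
  x=-2.913: |R|=1.02721 >1
So |R|<1 on (-2.8571, 0).

z∈(-2.8571,0).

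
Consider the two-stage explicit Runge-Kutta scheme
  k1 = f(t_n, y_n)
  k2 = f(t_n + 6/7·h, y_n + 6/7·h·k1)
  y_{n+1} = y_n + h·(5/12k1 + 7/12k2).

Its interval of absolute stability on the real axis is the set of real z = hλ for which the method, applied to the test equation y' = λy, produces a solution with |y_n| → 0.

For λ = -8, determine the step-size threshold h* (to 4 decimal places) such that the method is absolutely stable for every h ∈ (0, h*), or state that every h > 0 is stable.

(-2.0000,0); λ=-8 ⇒ h* = (2)/8 = 0.2500.

On y'=λy, z=hλ:
  k1=λy_n ⇒ h·k1=z·y_n;  k2=λ(1+6/7z)y_n ⇒ h·k2=z(1+6/7z)y_n
  y_{n+1}/y_n = 1 + 5/12z + 7/12z(1+6/7z) = 1 + z + 1/2z²
  ⇒ R(z) = 1 + z + 1/2z².

Boundary: |R(x)|=1, x<0.
x=-0.96: |R|=0.5008
R=1: x+1/2x²=0 ⇒ x=−2=-2.0000; min R=1−1/(4·1/2)=0.5000>−1
Confirm numerically:
  x=-1.945: |R|=0.94651 <1
  x=-1.676: |R|=0.72849 <1
  x=-0.801: |R|=0.51980 <1
  x=-2.378: |R|=1.44944 >1
  x=-2.253: |R|=1.28500 >1
Interval (-2.0000, 0).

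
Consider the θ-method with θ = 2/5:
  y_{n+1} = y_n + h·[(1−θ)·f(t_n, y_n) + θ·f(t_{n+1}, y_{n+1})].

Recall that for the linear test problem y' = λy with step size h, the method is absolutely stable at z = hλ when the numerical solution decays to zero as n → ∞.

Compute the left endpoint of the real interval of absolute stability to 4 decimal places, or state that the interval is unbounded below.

Test eqn y'=λy, z=hλ:
  y_{n+1} = y_n + z·[3/5·y_n + 2/5·y_{n+1}] ⇒ (1 − 2/5z)y_{n+1} = (1 + 3/5z)y_n
  Hence R(z) = (1 + 3/5z)/(1 − 2/5z).

Boundary: |R(x)|=1, x<0.
x=-0.57: |R|=0.5358
R=−1: 1+3/5x = −1+2/5x ⇒ -1/5x=2 ⇒ x=2/(-1/5)=-10.0000
Confirm numerically:
  x=-9.656: |R|=0.98585 <1
  x=-9.083: |R|=0.96042 <1
  x=-8.165: |R|=0.91397 <1
  x=-5.943: |R|=0.75974 <1
  x=-10.418: |R|=1.01618 >1
  x=-10.405: |R|=1.01569 >1
  x=-10.398: |R|=1.01543 >1
Stable set (-10.0000, 0).

z* = -10.0000.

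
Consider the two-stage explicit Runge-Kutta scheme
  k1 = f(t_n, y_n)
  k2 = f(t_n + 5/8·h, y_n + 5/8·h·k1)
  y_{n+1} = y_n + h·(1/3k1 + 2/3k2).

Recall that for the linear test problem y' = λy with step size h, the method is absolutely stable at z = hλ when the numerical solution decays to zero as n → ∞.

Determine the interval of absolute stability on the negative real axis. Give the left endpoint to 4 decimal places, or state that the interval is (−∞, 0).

Set f=λy, z=hλ:
  k1=λy_n ⇒ h·k1=z·y_n;  k2=λ(1+5/8z)y_n ⇒ h·k2=z(1+5/8z)y_n
  y_{n+1}/y_n = 1 + 1/3z + 2/3z(1+5/8z) = 1 + z + 5/12z²
  ⇒ R(z) = 1 + z + 5/12z².

Need |R(x)|<1, x<0.
x=-0.41: |R|=0.6600
R=1: x+5/12x²=0 ⇒ x=−12/5=-2.4000; min R=1−1/(4·5/12)=0.4000>−1
Confirm numerically:
  x=-2.268: |R|=0.87526 <1
  x=-2.162: |R|=0.78560 <1
  x=-1.695: |R|=0.50209 <1
  x=-1.139: |R|=0.40155 <1
  x=-2.854: |R|=1.53988 >1
  x=-2.656: |R|=1.28331 >1
  x=-2.535: |R|=1.14259 >1
So |R|<1 on (-2.4000, 0).

z∈(-2.4000,0).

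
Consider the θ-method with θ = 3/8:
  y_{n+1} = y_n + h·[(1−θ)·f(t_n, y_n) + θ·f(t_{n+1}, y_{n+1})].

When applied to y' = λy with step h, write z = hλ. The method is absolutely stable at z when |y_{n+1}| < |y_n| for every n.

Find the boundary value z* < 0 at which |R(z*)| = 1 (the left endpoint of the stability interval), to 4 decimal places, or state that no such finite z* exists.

left endpoint -8.0000.

On y'=λy, z=hλ:
  y_{n+1} = y_n + z·[5/8·y_n + 3/8·y_{n+1}] ⇒ (1 − 3/8z)y_{n+1} = (1 + 5/8z)y_n
  Hence R(z) = (1 + 5/8z)/(1 − 3/8z).

Boundary: |R(x)|=1, x<0.
x=-1.35: |R|=0.1037
R=−1: 1+5/8x = −1+3/8x ⇒ -1/4x=2 ⇒ x=2/(-1/4)=-8.0000
Confirm numerically:
  x=-7.615: |R|=0.97504 <1
  x=-7.496: |R|=0.96694 <1
  x=-5.122: |R|=0.75366 <1
  x=-4.208: |R|=0.63227 <1
  x=-8.246: |R|=1.01503 >1
  x=-8.200: |R|=1.01227 >1
  x=-8.162: |R|=1.00997 >1
Stable set (-8.0000, 0).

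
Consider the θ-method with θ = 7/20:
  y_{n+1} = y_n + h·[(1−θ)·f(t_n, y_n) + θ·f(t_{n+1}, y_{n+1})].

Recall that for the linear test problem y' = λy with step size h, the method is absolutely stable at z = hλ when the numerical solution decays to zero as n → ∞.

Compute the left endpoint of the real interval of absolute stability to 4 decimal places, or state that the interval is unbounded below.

Test eqn y'=λy, z=hλ:
  y_{n+1} = y_n + z·[13/20·y_n + 7/20·y_{n+1}] ⇒ (1 − 7/20z)y_{n+1} = (1 + 13/20z)y_n
  R(z) = (1 + 13/20z)/(1 − 7/20z).

Need |R(x)|<1, x<0.
x=-1.53: |R|=0.0036
R=−1: 1+13/20x = −1+7/20x ⇒ -3/10x=2 ⇒ x=2/(-3/10)=-6.6667
Confirm numerically:
  x=-6.290: |R|=0.96470 <1
  x=-3.619: |R|=0.59663 <1
  x=-3.247: |R|=0.51981 <1
  x=-6.955: |R|=1.02519 >1
  x=-6.813: |R|=1.01297 >1
Interval (-6.6667, 0).

left endpoint -6.6667.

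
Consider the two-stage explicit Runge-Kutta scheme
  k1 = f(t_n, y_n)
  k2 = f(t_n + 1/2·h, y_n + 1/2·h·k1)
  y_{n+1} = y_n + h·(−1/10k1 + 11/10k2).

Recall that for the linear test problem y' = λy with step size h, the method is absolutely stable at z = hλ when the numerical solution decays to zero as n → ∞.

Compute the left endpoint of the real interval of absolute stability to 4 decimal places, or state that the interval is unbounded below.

Set f=λy, z=hλ:
  k1=λy_n ⇒ h·k1=z·y_n;  k2=λ(1+1/2z)y_n ⇒ h·k2=z(1+1/2z)y_n
  y_{n+1}/y_n = 1 − 1/10z + 11/10z(1+1/2z) = 1 + z + 11/20z²
  ⇒ R(z) = 1 + z + 11/20z².

Find x<0 with |R(x)|<1.
x=-1.06: |R|=0.5580
R=1: x+11/20x²=0 ⇒ x=−20/11=-1.8182; min R=1−1/(4·11/20)=0.5455>−1
Confirm numerically:
  x=-1.524: |R|=0.75342 <1
  x=-1.302: |R|=0.63036 <1
  x=-1.291: |R|=0.62567 <1
  x=-1.156: |R|=0.57898 <1
  x=-2.257: |R|=1.54473 >1
  x=-2.252: |R|=1.53733 >1
  x=-1.938: |R|=1.12771 >1
So |R|<1 on (-1.8182, 0).

z* = -1.8182.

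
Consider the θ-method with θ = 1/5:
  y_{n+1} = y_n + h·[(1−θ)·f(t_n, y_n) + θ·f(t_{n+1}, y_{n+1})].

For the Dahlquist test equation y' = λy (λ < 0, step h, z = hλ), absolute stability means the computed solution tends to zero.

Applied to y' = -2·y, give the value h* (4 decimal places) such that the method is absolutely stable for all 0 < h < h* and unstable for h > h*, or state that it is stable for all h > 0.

Set f=λy, z=hλ:
  y_{n+1} = y_n + z·[4/5·y_n + 1/5·y_{n+1}] ⇒ (1 − 1/5z)y_{n+1} = (1 + 4/5z)y_n
  R(z) = (1 + 4/5z)/(1 − 1/5z).

Solve |R(x)|<1 on ℝ⁻.
x=-1.11: |R|=0.0917
R=−1: 1+4/5x = −1+1/5x ⇒ -3/5x=2 ⇒ x=2/(-3/5)=-3.3333
Confirm numerically:
  x=-3.134: |R|=0.92648 <1
  x=-2.532: |R|=0.68083 <1
  x=-2.356: |R|=0.60141 <1
  x=-1.371: |R|=0.07597 <1
  x=-3.847: |R|=1.17418 >1
  x=-3.629: |R|=1.10279 >1
So |R|<1 on (-3.3333, 0).

(-3.3333,0); λ=-2 ⇒ h* = (10/3)/2 = 1.6667.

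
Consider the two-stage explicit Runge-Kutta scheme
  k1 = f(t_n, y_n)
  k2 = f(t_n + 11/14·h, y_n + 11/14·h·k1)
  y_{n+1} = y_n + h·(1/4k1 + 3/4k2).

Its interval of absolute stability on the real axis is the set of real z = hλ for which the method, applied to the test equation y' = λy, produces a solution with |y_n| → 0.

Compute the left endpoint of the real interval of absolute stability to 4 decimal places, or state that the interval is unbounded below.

z* = -1.6970.

Set f=λy, z=hλ:
  k1=λy_n ⇒ h·k1=z·y_n;  k2=λ(1+11/14z)y_n ⇒ h·k2=z(1+11/14z)y_n
  y_{n+1}/y_n = 1 + 1/4z + 3/4z(1+11/14z) = 1 + z + 33/56z²
  R(z) = 1 + z + 33/56z².

Need |R(x)|<1, x<0.
x=-0.32: |R|=0.7403
R=1: x+33/56x²=0 ⇒ x=−56/33=-1.6970; min R=1−1/(4·33/56)=0.5758>−1
Confirm numerically:
  x=-1.223: |R|=0.65841 <1
  x=-1.181: |R|=0.64091 <1
  x=-0.697: |R|=0.58928 <1
  x=-2.145: |R|=1.56632 >1
  x=-1.963: |R|=1.30774 >1
  x=-1.861: |R|=1.17989 >1
So |R|<1 on (-1.6970, 0).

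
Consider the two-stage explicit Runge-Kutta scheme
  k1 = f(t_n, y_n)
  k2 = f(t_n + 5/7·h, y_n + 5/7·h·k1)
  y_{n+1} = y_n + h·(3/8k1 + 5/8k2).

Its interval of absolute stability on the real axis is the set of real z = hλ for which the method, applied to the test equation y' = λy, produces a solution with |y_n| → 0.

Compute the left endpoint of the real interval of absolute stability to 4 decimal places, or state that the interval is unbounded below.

On y'=λy, z=hλ:
  k1=λy_n ⇒ h·k1=z·y_n;  k2=λ(1+5/7z)y_n ⇒ h·k2=z(1+5/7z)y_n
  y_{n+1}/y_n = 1 + 3/8z + 5/8z(1+5/7z) = 1 + z + 25/56z²
  Hence R(z) = 1 + z + 25/56z².

Need |R(x)|<1, x<0.
x=-1.21: |R|=0.4436
R=1: x+25/56x²=0 ⇒ x=−56/25=-2.2400; min R=1−1/(4·25/56)=0.4400>−1
Confirm numerically:
  x=-2.192: |R|=0.95303 <1
  x=-1.986: |R|=0.77480 <1
  x=-0.922: |R|=0.45750 <1
  x=-2.729: |R|=1.59575 >1
  x=-2.366: |R|=1.13309 >1
Stable set (-2.2400, 0).

z* = -2.2400.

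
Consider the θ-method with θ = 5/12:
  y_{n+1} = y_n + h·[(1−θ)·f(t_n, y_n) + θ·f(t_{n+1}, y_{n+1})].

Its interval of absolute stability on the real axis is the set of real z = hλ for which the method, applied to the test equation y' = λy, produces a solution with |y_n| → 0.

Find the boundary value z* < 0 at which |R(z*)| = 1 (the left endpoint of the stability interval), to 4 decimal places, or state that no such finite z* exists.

left endpoint -12.0000.

Set f=λy, z=hλ:
  y_{n+1} = y_n + z·[7/12·y_n + 5/12·y_{n+1}] ⇒ (1 − 5/12z)y_{n+1} = (1 + 7/12z)y_n
  Hence R(z) = (1 + 7/12z)/(1 − 5/12z).

Boundary: |R(x)|=1, x<0.
x=-0.38: |R|=0.6719
R=−1: 1+7/12x = −1+5/12x ⇒ -1/6x=2 ⇒ x=2/(-1/6)=-12.0000
Confirm numerically:
  x=-11.369: |R|=0.98167 <1
  x=-11.112: |R|=0.97371 <1
  x=-10.102: |R|=0.93927 <1
  x=-6.339: |R|=0.74089 <1
  x=-12.529: |R|=1.01417 >1
  x=-12.132: |R|=1.00363 >1
So |R|<1 on (-12.0000, 0).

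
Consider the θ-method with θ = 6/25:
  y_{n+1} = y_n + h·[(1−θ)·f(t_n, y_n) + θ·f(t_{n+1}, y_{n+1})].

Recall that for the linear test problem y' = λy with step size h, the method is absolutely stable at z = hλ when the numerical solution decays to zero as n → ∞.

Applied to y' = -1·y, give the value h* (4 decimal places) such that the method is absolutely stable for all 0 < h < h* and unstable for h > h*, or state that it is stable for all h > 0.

(-3.8462,0); λ=-1 ⇒ h* = (50/13)/1 = 3.8462.

With y'=λy (z=hλ):
  y_{n+1} = y_n + z·[19/25·y_n + 6/25·y_{n+1}] ⇒ (1 − 6/25z)y_{n+1} = (1 + 19/25z)y_n
  Hence R(z) = (1 + 19/25z)/(1 − 6/25z).

Boundary: |R(x)|=1, x<0.
x=-0.48: |R|=0.5696
R=−1: 1+19/25x = −1+6/25x ⇒ -13/25x=2 ⇒ x=2/(-13/25)=-3.8462
Confirm numerically:
  x=-2.982: |R|=0.73809 <1
  x=-2.601: |R|=0.60136 <1
  x=-2.444: |R|=0.54044 <1
  x=-1.964: |R|=0.33482 <1
  x=-4.387: |R|=1.13700 >1
  x=-4.281: |R|=1.11153 >1
Stable set (-3.8462, 0).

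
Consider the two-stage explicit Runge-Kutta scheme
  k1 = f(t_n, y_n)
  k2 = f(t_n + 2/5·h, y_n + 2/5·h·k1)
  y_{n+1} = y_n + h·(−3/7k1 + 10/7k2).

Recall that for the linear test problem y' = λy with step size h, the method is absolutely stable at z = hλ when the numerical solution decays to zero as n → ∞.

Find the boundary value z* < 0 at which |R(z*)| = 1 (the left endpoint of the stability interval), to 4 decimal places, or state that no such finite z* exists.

Set f=λy, z=hλ:
  k1=λy_n ⇒ h·k1=z·y_n;  k2=λ(1+2/5z)y_n ⇒ h·k2=z(1+2/5z)y_n
  y_{n+1}/y_n = 1 − 3/7z + 10/7z(1+2/5z) = 1 + z + 4/7z²
  R(z) = 1 + z + 4/7z².

Boundary: |R(x)|=1, x<0.
x=-1.41: |R|=0.7261
R=1: x+4/7x²=0 ⇒ x=−7/4=-1.7500; min R=1−1/(4·4/7)=0.5625>−1
Confirm numerically:
  x=-1.473: |R|=0.76685 <1
  x=-1.224: |R|=0.63210 <1
  x=-0.993: |R|=0.57046 <1
  x=-2.278: |R|=1.68731 >1
  x=-2.233: |R|=1.61631 >1
  x=-2.187: |R|=1.54613 >1
Interval (-1.7500, 0).

left endpoint -1.7500.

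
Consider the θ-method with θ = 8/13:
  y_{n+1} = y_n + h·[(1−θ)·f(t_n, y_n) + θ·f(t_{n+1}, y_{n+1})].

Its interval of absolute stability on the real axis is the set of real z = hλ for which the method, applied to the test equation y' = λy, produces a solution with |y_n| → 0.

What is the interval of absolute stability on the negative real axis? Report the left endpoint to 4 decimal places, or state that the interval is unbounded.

(−∞, 0) — no finite endpoint.

On y'=λy, z=hλ:
  y_{n+1} = y_n + z·[5/13·y_n + 8/13·y_{n+1}] ⇒ (1 − 8/13z)y_{n+1} = (1 + 5/13z)y_n
  Hence R(z) = (1 + 5/13z)/(1 − 8/13z).

Solve |R(x)|<1 on ℝ⁻.
x=-0.98: |R|=0.3887
x=-2: |R|=0.1034
x=-10: |R|=0.3978
x=-100: |R|=0.5990
θ=8/13≥1/2 ⇒ |1+5/13x|<|1−8/13x| ∀x<0 ⇒ stable on all of ℝ⁻.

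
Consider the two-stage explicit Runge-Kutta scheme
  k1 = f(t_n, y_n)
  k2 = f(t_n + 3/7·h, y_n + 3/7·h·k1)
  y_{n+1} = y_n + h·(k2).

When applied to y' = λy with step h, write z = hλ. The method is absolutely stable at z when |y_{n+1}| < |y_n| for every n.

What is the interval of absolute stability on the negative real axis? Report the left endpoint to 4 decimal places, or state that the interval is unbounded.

z∈(-2.3333,0).

With y'=λy (z=hλ):
  k1=λy_n ⇒ h·k1=z·y_n;  k2=λ(1+3/7z)y_n ⇒ h·k2=z(1+3/7z)y_n
  y_{n+1}/y_n = 1 + z(1+3/7z) = 1 + z + 3/7z²
  Hence R(z) = 1 + z + 3/7z².

Find x<0 with |R(x)|<1.
x=-0.39: |R|=0.6752
R=1: x+3/7x²=0 ⇒ x=−7/3=-2.3333; min R=1−1/(4·3/7)=0.4167>−1
Confirm numerically:
  x=-1.942: |R|=0.67430 <1
  x=-1.904: |R|=0.64966 <1
  x=-1.418: |R|=0.44374 <1
  x=-2.723: |R|=1.45474 >1
  x=-2.638: |R|=1.34445 >1
  x=-2.535: |R|=1.21910 >1
Interval (-2.3333, 0).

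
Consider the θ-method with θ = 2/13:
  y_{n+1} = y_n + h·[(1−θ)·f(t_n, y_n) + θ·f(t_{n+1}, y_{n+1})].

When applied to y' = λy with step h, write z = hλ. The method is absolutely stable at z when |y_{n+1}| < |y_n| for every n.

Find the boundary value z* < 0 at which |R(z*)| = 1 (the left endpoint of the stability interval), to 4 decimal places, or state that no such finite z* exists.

z* = -2.8889.

With y'=λy (z=hλ):
  y_{n+1} = y_n + z·[11/13·y_n + 2/13·y_{n+1}] ⇒ (1 − 2/13z)y_{n+1} = (1 + 11/13z)y_n
  ⇒ R(z) = (1 + 11/13z)/(1 − 2/13z).

Solve |R(x)|<1 on ℝ⁻.
x=-0.73: |R|=0.3437
R=−1: 1+11/13x = −1+2/13x ⇒ -9/13x=2 ⇒ x=2/(-9/13)=-2.8889
Confirm numerically:
  x=-2.401: |R|=0.75334 <1
  x=-2.048: |R|=0.55732 <1
  x=-1.539: |R|=0.24437 <1
  x=-1.320: |R|=0.09719 <1
  x=-3.408: |R|=1.23577 >1
  x=-3.342: |R|=1.20717 >1
So |R|<1 on (-2.8889, 0).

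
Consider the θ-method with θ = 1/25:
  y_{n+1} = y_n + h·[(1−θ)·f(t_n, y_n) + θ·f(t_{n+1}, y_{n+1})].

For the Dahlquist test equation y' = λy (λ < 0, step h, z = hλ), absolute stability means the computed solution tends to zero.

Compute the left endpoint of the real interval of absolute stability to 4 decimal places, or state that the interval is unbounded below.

Test eqn y'=λy, z=hλ:
  y_{n+1} = y_n + z·[24/25·y_n + 1/25·y_{n+1}] ⇒ (1 − 1/25z)y_{n+1} = (1 + 24/25z)y_n
  Hence R(z) = (1 + 24/25z)/(1 − 1/25z).

Boundary: |R(x)|=1, x<0.
x=-1.32: |R|=0.2538
R=−1: 1+24/25x = −1+1/25x ⇒ -23/25x=2 ⇒ x=2/(-23/25)=-2.1739
Confirm numerically:
  x=-1.883: |R|=0.75111 <1
  x=-1.794: |R|=0.67388 <1
  x=-0.929: |R|=0.10428 <1
  x=-2.489: |R|=1.26363 >1
  x=-2.301: |R|=1.10707 >1
  x=-2.239: |R|=1.05496 >1
So |R|<1 on (-2.1739, 0).

left endpoint -2.1739.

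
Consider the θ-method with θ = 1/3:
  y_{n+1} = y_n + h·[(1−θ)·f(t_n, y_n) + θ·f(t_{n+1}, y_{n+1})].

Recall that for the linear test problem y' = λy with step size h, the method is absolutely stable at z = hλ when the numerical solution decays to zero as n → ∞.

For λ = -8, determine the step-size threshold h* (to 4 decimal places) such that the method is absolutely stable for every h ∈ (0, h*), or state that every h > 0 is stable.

On y'=λy, z=hλ:
  y_{n+1} = y_n + z·[2/3·y_n + 1/3·y_{n+1}] ⇒ (1 − 1/3z)y_{n+1} = (1 + 2/3z)y_n
  so R(z) = (1 + 2/3z)/(1 − 1/3z).

Boundary: |R(x)|=1, x<0.
x=-1.22: |R|=0.1327
R=−1: 1+2/3x = −1+1/3x ⇒ -1/3x=2 ⇒ x=2/(-1/3)=-6.0000
Confirm numerically:
  x=-5.715: |R|=0.96730 <1
  x=-2.643: |R|=0.40510 <1
  x=-2.410: |R|=0.33641 <1
  x=-6.319: |R|=1.03423 >1
  x=-6.070: |R|=1.00772 >1
Interval (-6.0000, 0).

(-6.0000,0); λ=-8 ⇒ h* = (6)/8 = 0.7500.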